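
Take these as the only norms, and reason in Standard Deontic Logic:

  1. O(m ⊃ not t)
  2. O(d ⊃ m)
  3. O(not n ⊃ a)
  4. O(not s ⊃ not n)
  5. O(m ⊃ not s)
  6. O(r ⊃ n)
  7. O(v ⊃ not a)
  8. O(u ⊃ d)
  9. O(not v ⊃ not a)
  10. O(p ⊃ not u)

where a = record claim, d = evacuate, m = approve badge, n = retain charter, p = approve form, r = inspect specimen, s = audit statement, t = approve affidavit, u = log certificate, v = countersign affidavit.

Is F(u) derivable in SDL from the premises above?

Yes

By case analysis on v: premise 7 gives O(v ⊃ not a) and premise 9 gives O(not v ⊃ not a), so O(not a) either way.
Premise 3 is O(not n ⊃ a); contrapositively O(not a ⊃ n). Since O(not a) holds, K gives O(n).
Premise 4 is O(not s ⊃ not n); contrapositively O(n ⊃ s). Since O(n) holds, K gives O(s).
Premise 5, O(m ⊃ not s), contraposes to O(s ⊃ not m); with O(s) we get O(not m).
Premise 2 is O(d ⊃ m); contrapositively O(not m ⊃ not d). Since O(not m) holds, K gives O(not d).
Premise 8, O(u ⊃ d), contraposes to O(not d ⊃ not u); with O(not d) we get O(not u).
Premises 1, 6, 10 do not contribute to this derivation.
So O(not u) holds, i.e. F(u). The claim follows.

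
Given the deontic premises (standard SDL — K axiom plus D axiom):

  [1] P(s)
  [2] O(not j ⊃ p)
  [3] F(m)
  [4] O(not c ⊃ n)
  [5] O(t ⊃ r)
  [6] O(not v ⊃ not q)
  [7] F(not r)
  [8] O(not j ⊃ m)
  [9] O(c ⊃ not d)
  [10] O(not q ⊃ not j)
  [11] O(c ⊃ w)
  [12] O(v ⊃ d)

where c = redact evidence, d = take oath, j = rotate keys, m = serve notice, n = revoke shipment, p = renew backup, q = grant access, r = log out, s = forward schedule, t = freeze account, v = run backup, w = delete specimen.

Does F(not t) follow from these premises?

No

Premise 5 is O(t ⊃ r); even if O(r) held, inferring O(t) would be affirming the consequent — invalid.
No other premise forces O(t). An ideal world satisfying every premise can still have not t true, so F(not t) is not derivable.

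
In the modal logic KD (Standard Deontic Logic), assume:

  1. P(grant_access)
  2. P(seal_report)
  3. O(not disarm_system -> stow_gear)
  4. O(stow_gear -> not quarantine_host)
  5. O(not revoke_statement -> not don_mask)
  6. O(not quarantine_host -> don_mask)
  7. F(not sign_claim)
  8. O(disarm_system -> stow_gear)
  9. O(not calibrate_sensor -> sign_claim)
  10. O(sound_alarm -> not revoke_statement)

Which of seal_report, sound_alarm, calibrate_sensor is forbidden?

sound_alarm

Premises 8 and 3 are O(disarm_system -> stow_gear) and O(not disarm_system -> stow_gear); every ideal world satisfies disarm_system or not disarm_system, so in either case stow_gear holds — hence O(stow_gear).
From O(stow_gear) and premise 4, O(stow_gear -> not quarantine_host), we obtain O(not quarantine_host).
With premise 6, O(not quarantine_host -> don_mask), the K-axiom yields O(don_mask).
Premise 5 is O(not revoke_statement -> not don_mask); contrapositively O(don_mask -> revoke_statement). Since O(don_mask) holds, K gives O(revoke_statement).
The contrapositive of premise 10 (O(sound_alarm -> not revoke_statement)) is O(revoke_statement -> not sound_alarm), and O(revoke_statement) is already established, so O(not sound_alarm).
So O(not sound_alarm) holds, i.e. sound_alarm is forbidden. None of the other listed options is forbidden under the premises.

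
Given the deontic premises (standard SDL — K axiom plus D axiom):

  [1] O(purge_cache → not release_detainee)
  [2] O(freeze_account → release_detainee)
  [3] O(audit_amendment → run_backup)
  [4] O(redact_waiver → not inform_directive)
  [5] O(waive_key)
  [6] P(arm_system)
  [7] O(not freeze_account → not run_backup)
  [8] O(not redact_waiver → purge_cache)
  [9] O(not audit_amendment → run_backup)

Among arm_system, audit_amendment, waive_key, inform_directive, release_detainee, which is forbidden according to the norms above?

By case analysis on not audit_amendment: premise 9 gives O(not audit_amendment → run_backup) and premise 3 gives O(audit_amendment → run_backup), so O(run_backup) either way.
Premise 7, O(not freeze_account → not run_backup), contraposes to O(run_backup → freeze_account); with O(run_backup) we get O(freeze_account).
From O(freeze_account) and premise 2, O(freeze_account → release_detainee), we obtain O(release_detainee).
The contrapositive of premise 1 (O(purge_cache → not release_detainee)) is O(release_detainee → not purge_cache), and O(release_detainee) is already established, so O(not purge_cache).
The contrapositive of premise 8 (O(not redact_waiver → purge_cache)) is O(not purge_cache → redact_waiver), and O(not purge_cache) is already established, so O(redact_waiver).
With premise 4, O(redact_waiver → not inform_directive), the K-axiom yields O(not inform_directive).
So O(not inform_directive) holds, i.e. inform_directive is forbidden. None of the other listed options is forbidden under the premises.

inform_directive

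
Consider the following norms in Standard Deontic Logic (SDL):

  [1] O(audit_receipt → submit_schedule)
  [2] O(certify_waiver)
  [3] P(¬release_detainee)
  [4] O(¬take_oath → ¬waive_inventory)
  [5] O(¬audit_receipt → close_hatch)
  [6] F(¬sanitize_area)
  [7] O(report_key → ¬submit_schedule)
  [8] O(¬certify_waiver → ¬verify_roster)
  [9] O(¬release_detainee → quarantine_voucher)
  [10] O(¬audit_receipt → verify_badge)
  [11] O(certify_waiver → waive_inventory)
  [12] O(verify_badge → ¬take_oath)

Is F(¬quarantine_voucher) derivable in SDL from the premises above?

No

Premise 9 is O(¬release_detainee → quarantine_voucher), but O(¬release_detainee) is not derivable from the premises (the permission P(¬release_detainee) asserts only ¬O(release_detainee), not O(¬release_detainee)), so it does not yield O(quarantine_voucher).
No other premise forces O(quarantine_voucher). An ideal world satisfying every premise can still have ¬quarantine_voucher true, so F(¬quarantine_voucher) is not derivable.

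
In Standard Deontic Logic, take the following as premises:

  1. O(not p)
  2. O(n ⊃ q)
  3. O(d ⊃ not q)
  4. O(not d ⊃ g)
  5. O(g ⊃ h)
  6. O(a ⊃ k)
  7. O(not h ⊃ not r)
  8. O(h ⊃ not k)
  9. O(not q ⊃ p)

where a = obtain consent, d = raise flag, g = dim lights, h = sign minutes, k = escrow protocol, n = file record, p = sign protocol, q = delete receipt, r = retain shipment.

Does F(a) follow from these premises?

Premise 1 states O(not p) outright.
The contrapositive of premise 9 (O(not q ⊃ p)) is O(not p ⊃ q), and O(not p) is already established, so O(q).
Premise 3, O(d ⊃ not q), contraposes to O(q ⊃ not d); with O(q) we get O(not d).
Applying K to premise 4 (O(not d ⊃ g)) and O(not d) yields O(g).
Premise 5 is O(g ⊃ h); since O(g), deontic closure gives O(h).
Premise 8 is O(h ⊃ not k); since O(h), deontic closure gives O(not k).
Premise 6, O(a ⊃ k), contraposes to O(not k ⊃ not a); with O(not k) we get O(not a).
Premises 2, 7 do not contribute to this derivation.
So O(not a) holds, i.e. F(a). The claim follows.

Yes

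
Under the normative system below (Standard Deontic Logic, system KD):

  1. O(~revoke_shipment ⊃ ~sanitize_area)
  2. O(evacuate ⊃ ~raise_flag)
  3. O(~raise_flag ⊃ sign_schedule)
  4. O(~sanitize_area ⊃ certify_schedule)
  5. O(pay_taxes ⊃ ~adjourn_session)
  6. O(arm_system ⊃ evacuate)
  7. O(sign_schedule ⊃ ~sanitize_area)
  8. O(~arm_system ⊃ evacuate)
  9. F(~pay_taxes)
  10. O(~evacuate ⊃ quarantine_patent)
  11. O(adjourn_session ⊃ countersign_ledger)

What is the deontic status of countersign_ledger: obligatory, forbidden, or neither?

Neither

Premise 11 is O(adjourn_session ⊃ countersign_ledger), but O(adjourn_session) is not derivable from the premises, so it does not yield O(countersign_ledger).
No premise or chain of K-axiom applications forces O(countersign_ledger), and none forces O(~countersign_ledger). So countersign_ledger is neither obligatory nor forbidden under these norms.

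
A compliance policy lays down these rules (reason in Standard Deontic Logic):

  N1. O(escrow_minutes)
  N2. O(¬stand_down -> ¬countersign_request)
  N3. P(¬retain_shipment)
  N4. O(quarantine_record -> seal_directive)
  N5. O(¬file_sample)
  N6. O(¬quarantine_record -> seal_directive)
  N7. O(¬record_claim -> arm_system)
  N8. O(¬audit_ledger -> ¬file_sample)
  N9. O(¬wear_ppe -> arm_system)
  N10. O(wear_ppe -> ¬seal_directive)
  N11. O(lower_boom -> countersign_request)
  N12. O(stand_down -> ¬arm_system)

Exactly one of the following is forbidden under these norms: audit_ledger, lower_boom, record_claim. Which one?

By case analysis on ¬quarantine_record: premise 6 gives O(¬quarantine_record -> seal_directive) and premise 4 gives O(quarantine_record -> seal_directive), so O(seal_directive) either way.
Premise 10 is O(wear_ppe -> ¬seal_directive); contrapositively O(seal_directive -> ¬wear_ppe). Since O(seal_directive) holds, K gives O(¬wear_ppe).
Premise 9 is O(¬wear_ppe -> arm_system); since O(¬wear_ppe), deontic closure gives O(arm_system).
Premise 12 is O(stand_down -> ¬arm_system); contrapositively O(arm_system -> ¬stand_down). Since O(arm_system) holds, K gives O(¬stand_down).
From O(¬stand_down) and premise 2, O(¬stand_down -> ¬countersign_request), we obtain O(¬countersign_request).
Premise 11, O(lower_boom -> countersign_request), contraposes to O(¬countersign_request -> ¬lower_boom); with O(¬countersign_request) we get O(¬lower_boom).
So O(¬lower_boom) holds, i.e. lower_boom is forbidden. None of the other listed options is forbidden under the premises.

lower_boom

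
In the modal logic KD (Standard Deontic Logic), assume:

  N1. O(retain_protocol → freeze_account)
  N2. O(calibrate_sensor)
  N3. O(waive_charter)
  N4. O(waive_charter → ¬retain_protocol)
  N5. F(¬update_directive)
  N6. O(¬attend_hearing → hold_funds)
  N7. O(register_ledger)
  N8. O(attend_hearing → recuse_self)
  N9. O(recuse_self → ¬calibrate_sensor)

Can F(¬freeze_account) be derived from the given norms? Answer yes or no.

Premise 1 is O(retain_protocol → freeze_account), but O(retain_protocol) is not derivable from the premises, so it does not yield O(freeze_account).
No other premise forces O(freeze_account). An ideal world satisfying every premise can still have ¬freeze_account true, so F(¬freeze_account) is not derivable.

No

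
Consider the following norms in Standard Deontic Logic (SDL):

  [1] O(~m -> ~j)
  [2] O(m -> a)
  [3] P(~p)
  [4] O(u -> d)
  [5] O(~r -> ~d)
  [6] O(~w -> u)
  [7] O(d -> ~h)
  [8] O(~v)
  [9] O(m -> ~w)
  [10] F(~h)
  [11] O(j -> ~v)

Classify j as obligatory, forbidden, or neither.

Premise 10, F(~h), is equivalent to O(h).
The contrapositive of premise 7 (O(d -> ~h)) is O(h -> ~d), and O(h) is already established, so O(~d).
Premise 4, O(u -> d), contraposes to O(~d -> ~u); with O(~d) we get O(~u).
The contrapositive of premise 6 (O(~w -> u)) is O(~u -> w), and O(~u) is already established, so O(w).
The contrapositive of premise 9 (O(m -> ~w)) is O(w -> ~m), and O(w) is already established, so O(~m).
Applying K to premise 1 (O(~m -> ~j)) and O(~m) yields O(~j).
Premises 2, 3, 5, 8, 11 do not contribute to this derivation.
Thus O(~j), which is F(j): j is forbidden.

Forbidden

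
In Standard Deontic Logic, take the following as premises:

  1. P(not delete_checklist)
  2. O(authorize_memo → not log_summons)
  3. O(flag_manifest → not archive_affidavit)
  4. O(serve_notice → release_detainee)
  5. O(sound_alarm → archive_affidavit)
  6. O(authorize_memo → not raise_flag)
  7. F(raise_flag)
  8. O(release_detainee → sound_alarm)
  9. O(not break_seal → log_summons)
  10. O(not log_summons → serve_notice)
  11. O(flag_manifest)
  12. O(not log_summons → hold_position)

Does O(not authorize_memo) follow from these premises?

From premise 11 we have O(flag_manifest).
Premise 3 is O(flag_manifest → not archive_affidavit); since O(flag_manifest), deontic closure gives O(not archive_affidavit).
Premise 5 is O(sound_alarm → archive_affidavit); contrapositively O(not archive_affidavit → not sound_alarm). Since O(not archive_affidavit) holds, K gives O(not sound_alarm).
Premise 8, O(release_detainee → sound_alarm), contraposes to O(not sound_alarm → not release_detainee); with O(not sound_alarm) we get O(not release_detainee).
Premise 4 is O(serve_notice → release_detainee); contrapositively O(not release_detainee → not serve_notice). Since O(not release_detainee) holds, K gives O(not serve_notice).
Premise 10 is O(not log_summons → serve_notice); contrapositively O(not serve_notice → log_summons). Since O(not serve_notice) holds, K gives O(log_summons).
Premise 2, O(authorize_memo → not log_summons), contraposes to O(log_summons → not authorize_memo); with O(log_summons) we get O(not authorize_memo).
Premises 1, 6, 7, 9, 12 do not contribute to this derivation.
So O(not authorize_memo) follows.

Yes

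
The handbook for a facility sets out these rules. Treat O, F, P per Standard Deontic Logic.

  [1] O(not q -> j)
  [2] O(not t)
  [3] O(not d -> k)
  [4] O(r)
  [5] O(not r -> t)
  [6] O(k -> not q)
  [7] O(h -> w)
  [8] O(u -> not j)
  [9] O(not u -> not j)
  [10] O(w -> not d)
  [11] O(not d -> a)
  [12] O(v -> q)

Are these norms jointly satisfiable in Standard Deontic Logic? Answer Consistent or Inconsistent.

Premise 5 is O(not r -> t), but O(not r) is not derivable from the premises, so it does not yield O(t).
So O(t) is not derivable, and the apparent clash with O(not t) does not arise.
A world satisfying every obligation exists (e.g. a=false, d=true, h=false, j=false, k=false, q=true, r=true, t=false, u=false, v=false, w=false); no atom is both obligatory and forbidden, so the set is consistent.

Consistent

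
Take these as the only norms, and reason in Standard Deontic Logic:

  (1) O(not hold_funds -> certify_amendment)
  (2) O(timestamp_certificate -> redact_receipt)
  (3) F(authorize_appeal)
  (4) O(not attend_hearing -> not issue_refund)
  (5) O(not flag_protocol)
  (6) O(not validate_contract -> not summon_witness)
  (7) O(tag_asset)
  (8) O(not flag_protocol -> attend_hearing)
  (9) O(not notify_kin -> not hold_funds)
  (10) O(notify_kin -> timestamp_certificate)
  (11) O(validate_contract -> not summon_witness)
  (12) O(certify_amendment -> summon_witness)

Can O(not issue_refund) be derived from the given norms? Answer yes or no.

Premise 4 is O(not attend_hearing -> not issue_refund), but O(not attend_hearing) is not derivable from the premises, so it does not yield O(not issue_refund).
No other premise forces O(not issue_refund). An ideal world satisfying every premise can still have not issue_refund false, so O(not issue_refund) is not derivable.

No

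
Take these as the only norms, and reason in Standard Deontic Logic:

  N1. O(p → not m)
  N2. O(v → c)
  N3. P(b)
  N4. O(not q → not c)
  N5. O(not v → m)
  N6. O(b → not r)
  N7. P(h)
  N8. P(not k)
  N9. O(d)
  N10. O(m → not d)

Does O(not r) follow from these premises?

No

Premise 6 is O(b → not r), but O(b) is not derivable from the premises (the permission P(b) asserts only not O(not b), not O(b)), so it does not yield O(not r).
No other premise forces O(not r). An ideal world satisfying every premise can still have not r false, so O(not r) is not derivable.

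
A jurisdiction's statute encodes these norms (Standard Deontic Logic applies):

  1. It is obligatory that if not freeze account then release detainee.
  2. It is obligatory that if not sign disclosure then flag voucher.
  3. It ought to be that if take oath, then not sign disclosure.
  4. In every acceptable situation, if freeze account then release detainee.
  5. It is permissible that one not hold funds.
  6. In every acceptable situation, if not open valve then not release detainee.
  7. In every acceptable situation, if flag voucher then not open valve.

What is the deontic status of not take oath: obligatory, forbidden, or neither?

By case analysis on freeze_account: premise 4 gives O(freeze_account → release_detainee) and premise 1 gives O(¬freeze_account → release_detainee), so O(release_detainee) either way.
Premise 6, O(¬open_valve → ¬release_detainee), contraposes to O(release_detainee → open_valve); with O(release_detainee) we get O(open_valve).
Premise 7 is O(flag_voucher → ¬open_valve); contrapositively O(open_valve → ¬flag_voucher). Since O(open_valve) holds, K gives O(¬flag_voucher).
The contrapositive of premise 2 (O(¬sign_disclosure → flag_voucher)) is O(¬flag_voucher → sign_disclosure), and O(¬flag_voucher) is already established, so O(sign_disclosure).
Premise 3, O(take_oath → ¬sign_disclosure), contraposes to O(sign_disclosure → ¬take_oath); with O(sign_disclosure) we get O(¬take_oath).
Premise 5 does not contribute to this derivation.
Hence ¬take_oath is obligatory.

Obligatory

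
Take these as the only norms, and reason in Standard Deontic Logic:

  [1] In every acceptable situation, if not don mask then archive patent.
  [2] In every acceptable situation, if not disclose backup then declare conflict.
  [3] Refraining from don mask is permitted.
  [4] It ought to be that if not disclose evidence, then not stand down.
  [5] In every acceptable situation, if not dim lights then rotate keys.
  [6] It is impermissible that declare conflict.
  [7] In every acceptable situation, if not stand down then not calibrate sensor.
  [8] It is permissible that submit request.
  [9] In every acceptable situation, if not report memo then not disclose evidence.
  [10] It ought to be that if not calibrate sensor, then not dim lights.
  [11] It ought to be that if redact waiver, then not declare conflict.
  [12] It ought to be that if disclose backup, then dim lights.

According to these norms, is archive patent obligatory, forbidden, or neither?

Neither

Premise 1 is O(¬don_mask → archive_patent), but O(¬don_mask) is not derivable from the premises (the permission P(¬don_mask) asserts only ¬O(don_mask), not O(¬don_mask)), so it does not yield O(archive_patent).
No premise or chain of K-axiom applications forces O(archive_patent), and none forces O(¬archive_patent). So archive_patent is neither obligatory nor forbidden under these norms.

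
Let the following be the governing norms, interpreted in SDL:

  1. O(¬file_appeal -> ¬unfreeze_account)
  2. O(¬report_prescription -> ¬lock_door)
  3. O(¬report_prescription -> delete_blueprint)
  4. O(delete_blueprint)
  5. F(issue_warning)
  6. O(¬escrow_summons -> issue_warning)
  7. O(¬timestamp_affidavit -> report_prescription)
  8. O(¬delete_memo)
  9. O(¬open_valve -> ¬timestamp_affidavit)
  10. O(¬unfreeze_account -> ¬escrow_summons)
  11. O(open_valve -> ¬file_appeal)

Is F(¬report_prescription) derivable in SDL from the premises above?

Yes

Premise 5 is F(issue_warning), i.e. O(¬issue_warning).
Premise 6 is O(¬escrow_summons -> issue_warning); contrapositively O(¬issue_warning -> escrow_summons). Since O(¬issue_warning) holds, K gives O(escrow_summons).
Premise 10, O(¬unfreeze_account -> ¬escrow_summons), contraposes to O(escrow_summons -> unfreeze_account); with O(escrow_summons) we get O(unfreeze_account).
Premise 1 is O(¬file_appeal -> ¬unfreeze_account); contrapositively O(unfreeze_account -> file_appeal). Since O(unfreeze_account) holds, K gives O(file_appeal).
Premise 11, O(open_valve -> ¬file_appeal), contraposes to O(file_appeal -> ¬open_valve); with O(file_appeal) we get O(¬open_valve).
With premise 9, O(¬open_valve -> ¬timestamp_affidavit), the K-axiom yields O(¬timestamp_affidavit).
Applying K to premise 7 (O(¬timestamp_affidavit -> report_prescription)) and O(¬timestamp_affidavit) yields O(report_prescription).
Premises 2, 3, 4, 8 do not contribute to this derivation.
So O(report_prescription) holds, i.e. F(¬report_prescription). The claim follows.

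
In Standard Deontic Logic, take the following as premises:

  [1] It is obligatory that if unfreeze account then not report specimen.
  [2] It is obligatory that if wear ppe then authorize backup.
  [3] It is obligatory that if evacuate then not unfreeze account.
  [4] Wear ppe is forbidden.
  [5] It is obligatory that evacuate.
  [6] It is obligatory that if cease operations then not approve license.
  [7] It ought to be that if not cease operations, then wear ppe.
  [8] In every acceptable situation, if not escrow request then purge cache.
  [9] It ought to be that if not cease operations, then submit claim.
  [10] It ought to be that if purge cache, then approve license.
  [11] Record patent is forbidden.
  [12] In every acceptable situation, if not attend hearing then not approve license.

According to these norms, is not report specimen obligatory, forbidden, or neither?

Premise 1 is O(unfreeze_account → ¬report_specimen), but O(unfreeze_account) is not derivable from the premises, so it does not yield O(¬report_specimen).
No premise or chain of K-axiom applications forces O(¬report_specimen), and none forces O(report_specimen). So ¬report_specimen is neither obligatory nor forbidden under these norms.

Neither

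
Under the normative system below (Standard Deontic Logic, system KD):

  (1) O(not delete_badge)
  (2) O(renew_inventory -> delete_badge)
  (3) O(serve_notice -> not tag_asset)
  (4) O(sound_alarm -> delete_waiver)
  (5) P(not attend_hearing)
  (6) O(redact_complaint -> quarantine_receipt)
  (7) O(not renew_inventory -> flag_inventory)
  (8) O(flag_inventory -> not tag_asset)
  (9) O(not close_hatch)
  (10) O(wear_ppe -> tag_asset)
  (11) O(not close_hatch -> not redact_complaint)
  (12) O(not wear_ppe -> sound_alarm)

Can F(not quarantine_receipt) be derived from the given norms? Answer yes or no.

No

Premise 6 is O(redact_complaint -> quarantine_receipt), but O(redact_complaint) is not derivable from the premises, so it does not yield O(quarantine_receipt).
No other premise forces O(quarantine_receipt). An ideal world satisfying every premise can still have not quarantine_receipt true, so F(not quarantine_receipt) is not derivable.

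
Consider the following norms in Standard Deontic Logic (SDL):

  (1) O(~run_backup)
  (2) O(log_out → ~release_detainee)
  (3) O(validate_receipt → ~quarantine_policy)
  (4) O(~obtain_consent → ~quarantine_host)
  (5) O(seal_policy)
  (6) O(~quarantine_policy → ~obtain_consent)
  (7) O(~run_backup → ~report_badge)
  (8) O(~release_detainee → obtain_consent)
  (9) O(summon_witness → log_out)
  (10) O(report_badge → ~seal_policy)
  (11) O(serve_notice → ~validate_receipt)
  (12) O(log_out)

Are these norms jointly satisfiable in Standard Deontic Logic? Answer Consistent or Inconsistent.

Consistent

Premise 10 is O(report_badge → ~seal_policy), but O(report_badge) is not derivable from the premises, so it does not yield O(~seal_policy).
So O(~seal_policy) is not derivable, and the apparent clash with O(seal_policy) does not arise.
A world satisfying every obligation exists (e.g. log_out=true, obtain_consent=true, quarantine_host=false, quarantine_policy=true, release_detainee=false, report_badge=false, run_backup=false, seal_policy=true, serve_notice=false, summon_witness=false, validate_receipt=false); no atom is both obligatory and forbidden, so the set is consistent.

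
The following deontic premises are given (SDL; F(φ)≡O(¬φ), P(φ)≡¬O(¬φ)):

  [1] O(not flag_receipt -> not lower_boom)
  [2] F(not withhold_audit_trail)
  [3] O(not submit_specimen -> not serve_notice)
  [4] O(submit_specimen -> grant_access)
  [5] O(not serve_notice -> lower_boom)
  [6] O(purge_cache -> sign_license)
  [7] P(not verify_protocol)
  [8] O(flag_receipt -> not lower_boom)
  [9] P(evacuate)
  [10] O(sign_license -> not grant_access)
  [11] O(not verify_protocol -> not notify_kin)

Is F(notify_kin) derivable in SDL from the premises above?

No

Premise 11 is O(not verify_protocol -> not notify_kin), but O(not verify_protocol) is not derivable from the premises (the permission P(not verify_protocol) asserts only not O(verify_protocol), not O(not verify_protocol)), so it does not yield O(not notify_kin).
No other premise forces O(not notify_kin). An ideal world satisfying every premise can still have notify_kin true, so F(notify_kin) is not derivable.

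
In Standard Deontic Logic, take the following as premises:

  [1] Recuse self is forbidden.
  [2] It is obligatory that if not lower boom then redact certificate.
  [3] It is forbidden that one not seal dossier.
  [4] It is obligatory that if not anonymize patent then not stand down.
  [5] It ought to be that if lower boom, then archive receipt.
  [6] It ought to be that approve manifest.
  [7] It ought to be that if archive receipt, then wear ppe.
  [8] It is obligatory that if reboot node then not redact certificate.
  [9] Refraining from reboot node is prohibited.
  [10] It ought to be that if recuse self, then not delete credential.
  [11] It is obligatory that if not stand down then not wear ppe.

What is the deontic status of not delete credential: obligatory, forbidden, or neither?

Premise 10 is O(recuse_self → ¬delete_credential), but O(recuse_self) is not derivable from the premises, so it does not yield O(¬delete_credential).
No premise or chain of K-axiom applications forces O(¬delete_credential), and none forces O(delete_credential). So ¬delete_credential is neither obligatory nor forbidden under these norms.

Neither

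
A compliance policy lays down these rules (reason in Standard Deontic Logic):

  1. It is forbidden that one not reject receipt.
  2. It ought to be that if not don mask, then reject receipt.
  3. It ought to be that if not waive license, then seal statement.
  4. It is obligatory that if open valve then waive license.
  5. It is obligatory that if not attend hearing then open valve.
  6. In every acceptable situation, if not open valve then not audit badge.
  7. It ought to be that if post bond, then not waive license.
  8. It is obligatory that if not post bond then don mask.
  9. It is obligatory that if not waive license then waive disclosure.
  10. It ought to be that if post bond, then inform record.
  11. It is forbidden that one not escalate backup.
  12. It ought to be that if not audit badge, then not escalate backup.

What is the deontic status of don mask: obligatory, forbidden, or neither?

F(¬escalate_backup) at premise 11 means O(escalate_backup).
Premise 12 is O(¬audit_badge → ¬escalate_backup); contrapositively O(escalate_backup → audit_badge). Since O(escalate_backup) holds, K gives O(audit_badge).
Premise 6, O(¬open_valve → ¬audit_badge), contraposes to O(audit_badge → open_valve); with O(audit_badge) we get O(open_valve).
Applying K to premise 4 (O(open_valve → waive_license)) and O(open_valve) yields O(waive_license).
Premise 7 is O(post_bond → ¬waive_license); contrapositively O(waive_license → ¬post_bond). Since O(waive_license) holds, K gives O(¬post_bond).
Premise 8 is O(¬post_bond → don_mask); since O(¬post_bond), deontic closure gives O(don_mask).
Premises 1, 2, 3, 5, 9, 10 do not contribute to this derivation.
Hence don_mask is obligatory.

Obligatory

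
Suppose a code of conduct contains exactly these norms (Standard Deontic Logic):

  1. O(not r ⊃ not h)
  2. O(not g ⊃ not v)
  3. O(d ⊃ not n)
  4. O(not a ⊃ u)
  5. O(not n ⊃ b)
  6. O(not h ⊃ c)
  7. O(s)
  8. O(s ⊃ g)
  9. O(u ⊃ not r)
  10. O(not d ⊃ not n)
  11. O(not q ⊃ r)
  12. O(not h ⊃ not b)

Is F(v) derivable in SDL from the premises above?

No

Premise 2 is O(not g ⊃ not v), but O(not g) is not derivable from the premises, so it does not yield O(not v).
No other premise forces O(not v). An ideal world satisfying every premise can still have v true, so F(v) is not derivable.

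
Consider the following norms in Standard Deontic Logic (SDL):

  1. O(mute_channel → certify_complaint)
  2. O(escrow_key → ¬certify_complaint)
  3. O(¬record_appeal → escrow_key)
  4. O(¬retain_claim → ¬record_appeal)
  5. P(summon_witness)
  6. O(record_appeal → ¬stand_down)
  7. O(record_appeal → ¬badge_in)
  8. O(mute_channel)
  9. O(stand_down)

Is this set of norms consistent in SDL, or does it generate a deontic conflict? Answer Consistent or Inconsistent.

Inconsistent

Premise 9 states O(stand_down) outright.
The contrapositive of premise 6 (O(record_appeal → ¬stand_down)) is O(stand_down → ¬record_appeal), and O(stand_down) is already established, so O(¬record_appeal).
From O(¬record_appeal) and premise 3, O(¬record_appeal → escrow_key), we obtain O(escrow_key).
Premise 2 is O(escrow_key → ¬certify_complaint); since O(escrow_key), deontic closure gives O(¬certify_complaint).
The contrapositive of premise 1 (O(mute_channel → certify_complaint)) is O(¬certify_complaint → ¬mute_channel), and O(¬certify_complaint) is already established, so O(¬mute_channel).
But premise 8 directly asserts O(mute_channel).
We now have both O(¬mute_channel) and O(mute_channel) — mute_channel is simultaneously obligatory and forbidden, violating the D-axiom.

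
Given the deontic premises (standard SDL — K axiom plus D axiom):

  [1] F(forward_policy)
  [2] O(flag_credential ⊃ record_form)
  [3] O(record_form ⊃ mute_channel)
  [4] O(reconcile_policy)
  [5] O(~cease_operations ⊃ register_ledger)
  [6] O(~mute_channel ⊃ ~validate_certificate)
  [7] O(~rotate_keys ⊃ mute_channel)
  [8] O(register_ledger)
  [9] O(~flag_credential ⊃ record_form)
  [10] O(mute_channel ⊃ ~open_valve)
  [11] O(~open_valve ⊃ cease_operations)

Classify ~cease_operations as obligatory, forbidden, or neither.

Premises 2 and 9 cover both cases: O(flag_credential ⊃ record_form) and O(~flag_credential ⊃ record_form). Since flag_credential ∨ ~flag_credential is a tautology, O(record_form) follows.
Premise 3 is O(record_form ⊃ mute_channel); since O(record_form), deontic closure gives O(mute_channel).
With premise 10, O(mute_channel ⊃ ~open_valve), the K-axiom yields O(~open_valve).
From O(~open_valve) and premise 11, O(~open_valve ⊃ cease_operations), we obtain O(cease_operations).
Premises 1, 4, 5, 6, 7, 8 do not contribute to this derivation.
Thus O(cease_operations), which is F(~cease_operations): ~cease_operations is forbidden.

Forbidden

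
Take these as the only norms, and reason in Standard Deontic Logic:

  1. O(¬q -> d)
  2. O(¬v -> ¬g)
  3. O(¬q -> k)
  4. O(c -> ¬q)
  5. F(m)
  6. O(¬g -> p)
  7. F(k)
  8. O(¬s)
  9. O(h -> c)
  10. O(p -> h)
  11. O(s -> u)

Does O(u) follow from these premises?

No

Premise 11 is O(s -> u), but O(s) is not derivable from the premises, so it does not yield O(u).
No other premise forces O(u). An ideal world satisfying every premise can still have u false, so O(u) is not derivable.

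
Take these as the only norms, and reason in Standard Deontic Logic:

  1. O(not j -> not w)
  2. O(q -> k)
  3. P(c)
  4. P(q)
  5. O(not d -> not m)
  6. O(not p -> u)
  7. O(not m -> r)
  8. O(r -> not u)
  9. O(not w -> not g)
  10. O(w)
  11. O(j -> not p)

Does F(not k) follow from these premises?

No

Premise 2 is O(q -> k), but O(q) is not derivable from the premises (the permission P(q) asserts only not O(not q), not O(q)), so it does not yield O(k).
No other premise forces O(k). An ideal world satisfying every premise can still have not k true, so F(not k) is not derivable.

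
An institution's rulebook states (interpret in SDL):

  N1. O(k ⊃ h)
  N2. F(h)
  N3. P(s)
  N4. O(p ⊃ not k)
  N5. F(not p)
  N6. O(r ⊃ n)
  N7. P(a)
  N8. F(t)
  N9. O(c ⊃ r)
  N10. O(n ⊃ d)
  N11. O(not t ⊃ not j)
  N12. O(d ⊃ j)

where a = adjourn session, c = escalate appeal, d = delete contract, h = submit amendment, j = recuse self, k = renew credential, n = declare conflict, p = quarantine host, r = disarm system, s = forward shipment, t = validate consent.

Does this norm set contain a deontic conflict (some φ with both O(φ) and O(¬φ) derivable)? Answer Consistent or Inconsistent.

Premise 1 is O(k ⊃ h), but O(k) is not derivable from the premises, so it does not yield O(h).
So O(h) is not derivable, and the apparent clash with O(not h) does not arise.
A world satisfying every obligation exists (e.g. a=false, c=false, d=false, h=false, j=false, k=false, n=false, p=true, r=false, s=false, t=false); no atom is both obligatory and forbidden, so the set is consistent.

Consistent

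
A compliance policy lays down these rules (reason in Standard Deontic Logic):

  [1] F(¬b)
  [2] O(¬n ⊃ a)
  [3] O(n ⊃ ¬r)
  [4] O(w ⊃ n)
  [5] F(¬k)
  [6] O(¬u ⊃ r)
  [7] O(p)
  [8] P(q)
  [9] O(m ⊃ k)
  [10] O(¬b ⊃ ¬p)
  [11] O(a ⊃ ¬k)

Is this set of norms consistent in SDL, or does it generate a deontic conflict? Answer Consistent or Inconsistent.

Premise 10 is O(¬b ⊃ ¬p), but O(¬b) is not derivable from the premises, so it does not yield O(¬p).
So O(¬p) is not derivable, and the apparent clash with O(p) does not arise.
A world satisfying every obligation exists (e.g. a=false, b=true, k=true, m=false, n=true, p=true, q=false, r=false, u=true, w=false); no atom is both obligatory and forbidden, so the set is consistent.

Consistent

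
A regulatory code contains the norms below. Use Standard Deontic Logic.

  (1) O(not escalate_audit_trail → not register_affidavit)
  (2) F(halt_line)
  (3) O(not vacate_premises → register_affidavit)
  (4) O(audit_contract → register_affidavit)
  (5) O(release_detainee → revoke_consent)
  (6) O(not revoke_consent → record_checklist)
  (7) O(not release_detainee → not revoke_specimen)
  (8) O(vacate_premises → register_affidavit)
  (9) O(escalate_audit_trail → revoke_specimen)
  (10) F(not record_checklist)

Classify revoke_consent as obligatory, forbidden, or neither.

By case analysis on vacate_premises: premise 8 gives O(vacate_premises → register_affidavit) and premise 3 gives O(not vacate_premises → register_affidavit), so O(register_affidavit) either way.
Premise 1, O(not escalate_audit_trail → not register_affidavit), contraposes to O(register_affidavit → escalate_audit_trail); with O(register_affidavit) we get O(escalate_audit_trail).
From O(escalate_audit_trail) and premise 9, O(escalate_audit_trail → revoke_specimen), we obtain O(revoke_specimen).
Premise 7 is O(not release_detainee → not revoke_specimen); contrapositively O(revoke_specimen → release_detainee). Since O(revoke_specimen) holds, K gives O(release_detainee).
From O(release_detainee) and premise 5, O(release_detainee → revoke_consent), we obtain O(revoke_consent).
Premises 2, 4, 6, 10 do not contribute to this derivation.
Hence revoke_consent is obligatory.

Obligatory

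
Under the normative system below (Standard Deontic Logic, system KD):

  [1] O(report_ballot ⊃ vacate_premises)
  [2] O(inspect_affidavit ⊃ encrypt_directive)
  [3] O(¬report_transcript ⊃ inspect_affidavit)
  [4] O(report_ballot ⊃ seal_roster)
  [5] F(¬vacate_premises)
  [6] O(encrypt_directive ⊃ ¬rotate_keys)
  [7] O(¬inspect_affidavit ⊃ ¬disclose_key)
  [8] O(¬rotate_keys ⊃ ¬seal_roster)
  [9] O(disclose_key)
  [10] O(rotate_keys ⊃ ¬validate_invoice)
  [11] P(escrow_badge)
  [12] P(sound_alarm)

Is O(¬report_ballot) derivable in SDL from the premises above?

Premise 9 gives O(disclose_key).
Premise 7, O(¬inspect_affidavit ⊃ ¬disclose_key), contraposes to O(disclose_key ⊃ inspect_affidavit); with O(disclose_key) we get O(inspect_affidavit).
From O(inspect_affidavit) and premise 2, O(inspect_affidavit ⊃ encrypt_directive), we obtain O(encrypt_directive).
Premise 6 is O(encrypt_directive ⊃ ¬rotate_keys); since O(encrypt_directive), deontic closure gives O(¬rotate_keys).
With premise 8, O(¬rotate_keys ⊃ ¬seal_roster), the K-axiom yields O(¬seal_roster).
The contrapositive of premise 4 (O(report_ballot ⊃ seal_roster)) is O(¬seal_roster ⊃ ¬report_ballot), and O(¬seal_roster) is already established, so O(¬report_ballot).
Premises 1, 3, 5, 10, 11, 12 do not contribute to this derivation.
So O(¬report_ballot) follows.

Yes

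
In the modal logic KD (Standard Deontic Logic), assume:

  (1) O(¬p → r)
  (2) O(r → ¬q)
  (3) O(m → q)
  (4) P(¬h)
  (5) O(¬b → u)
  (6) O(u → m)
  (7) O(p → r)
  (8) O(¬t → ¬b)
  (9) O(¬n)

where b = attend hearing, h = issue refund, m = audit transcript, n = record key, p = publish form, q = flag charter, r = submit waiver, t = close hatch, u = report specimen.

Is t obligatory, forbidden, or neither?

Obligatory

Premises 7 and 1 are O(p → r) and O(¬p → r); every ideal world satisfies p or ¬p, so in either case r holds — hence O(r).
Applying K to premise 2 (O(r → ¬q)) and O(r) yields O(¬q).
The contrapositive of premise 3 (O(m → q)) is O(¬q → ¬m), and O(¬q) is already established, so O(¬m).
Premise 6 is O(u → m); contrapositively O(¬m → ¬u). Since O(¬m) holds, K gives O(¬u).
Premise 5 is O(¬b → u); contrapositively O(¬u → b). Since O(¬u) holds, K gives O(b).
Premise 8, O(¬t → ¬b), contraposes to O(b → t); with O(b) we get O(t).
Premises 4, 9 do not contribute to this derivation.
Hence t is obligatory.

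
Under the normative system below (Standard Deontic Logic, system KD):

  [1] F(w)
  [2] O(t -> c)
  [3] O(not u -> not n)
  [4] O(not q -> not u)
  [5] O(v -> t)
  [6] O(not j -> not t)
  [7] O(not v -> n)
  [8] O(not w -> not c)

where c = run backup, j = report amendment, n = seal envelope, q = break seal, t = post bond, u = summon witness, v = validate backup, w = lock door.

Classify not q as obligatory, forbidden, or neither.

F(w) at premise 1 means O(not w).
Applying K to premise 8 (O(not w -> not c)) and O(not w) yields O(not c).
Premise 2, O(t -> c), contraposes to O(not c -> not t); with O(not c) we get O(not t).
Premise 5 is O(v -> t); contrapositively O(not t -> not v). Since O(not t) holds, K gives O(not v).
Applying K to premise 7 (O(not v -> n)) and O(not v) yields O(n).
Premise 3 is O(not u -> not n); contrapositively O(n -> u). Since O(n) holds, K gives O(u).
Premise 4, O(not q -> not u), contraposes to O(u -> q); with O(u) we get O(q).
Premise 6 does not contribute to this derivation.
Thus O(q), which is F(not q): not q is forbidden.

Forbidden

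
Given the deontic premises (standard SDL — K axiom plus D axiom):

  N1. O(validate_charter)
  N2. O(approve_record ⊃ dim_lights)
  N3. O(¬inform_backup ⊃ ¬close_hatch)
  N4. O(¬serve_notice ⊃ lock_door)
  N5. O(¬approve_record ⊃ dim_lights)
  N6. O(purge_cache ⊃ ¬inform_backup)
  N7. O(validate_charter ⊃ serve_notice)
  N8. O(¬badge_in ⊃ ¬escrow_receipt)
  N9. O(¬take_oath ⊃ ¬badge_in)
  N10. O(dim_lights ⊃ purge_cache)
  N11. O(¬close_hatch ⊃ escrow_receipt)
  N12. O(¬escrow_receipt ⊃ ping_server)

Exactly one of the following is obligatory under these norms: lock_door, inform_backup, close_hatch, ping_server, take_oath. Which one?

take_oath

By case analysis on approve_record: premise 2 gives O(approve_record ⊃ dim_lights) and premise 5 gives O(¬approve_record ⊃ dim_lights), so O(dim_lights) either way.
From O(dim_lights) and premise 10, O(dim_lights ⊃ purge_cache), we obtain O(purge_cache).
Premise 6 is O(purge_cache ⊃ ¬inform_backup); since O(purge_cache), deontic closure gives O(¬inform_backup).
Applying K to premise 3 (O(¬inform_backup ⊃ ¬close_hatch)) and O(¬inform_backup) yields O(¬close_hatch).
Applying K to premise 11 (O(¬close_hatch ⊃ escrow_receipt)) and O(¬close_hatch) yields O(escrow_receipt).
Premise 8, O(¬badge_in ⊃ ¬escrow_receipt), contraposes to O(escrow_receipt ⊃ badge_in); with O(escrow_receipt) we get O(badge_in).
The contrapositive of premise 9 (O(¬take_oath ⊃ ¬badge_in)) is O(badge_in ⊃ take_oath), and O(badge_in) is already established, so O(take_oath).
So O(take_oath) holds — take_oath is obligatory. None of the other listed options is made obligatory by any chain of premises.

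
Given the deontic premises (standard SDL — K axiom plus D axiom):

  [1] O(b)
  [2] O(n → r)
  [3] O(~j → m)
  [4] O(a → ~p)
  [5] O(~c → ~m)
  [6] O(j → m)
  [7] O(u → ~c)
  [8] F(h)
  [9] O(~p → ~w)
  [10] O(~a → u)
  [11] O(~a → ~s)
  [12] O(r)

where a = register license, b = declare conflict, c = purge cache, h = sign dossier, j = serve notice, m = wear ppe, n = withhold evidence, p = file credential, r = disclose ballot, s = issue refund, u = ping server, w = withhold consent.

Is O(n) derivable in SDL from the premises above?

No

Premise 2 is O(n → r); even if O(r) held, inferring O(n) would be affirming the consequent — invalid.
No other premise forces O(n). An ideal world satisfying every premise can still have n false, so O(n) is not derivable.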